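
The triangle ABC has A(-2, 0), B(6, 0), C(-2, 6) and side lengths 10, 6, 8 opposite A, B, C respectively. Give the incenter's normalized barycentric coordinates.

(5/12, 1/4, 1/3)

The incenter has barycentric coordinates proportional to the opposite side lengths: (10 : 6 : 8).
Normalizing by 10+6+8 = 24 gives (5/12, 1/4, 1/3).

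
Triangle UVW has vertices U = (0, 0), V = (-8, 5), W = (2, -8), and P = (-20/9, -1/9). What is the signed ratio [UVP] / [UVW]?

2/9

[UVW] = ½·(0·(5−(-8)) + (-8)·(-8−0) + 2·(0−5)) = ½·(0 + 64 − 10) = 27.
[UVP] = ½·(0·(5−(-1/9)) + (-8)·(-1/9−0) + (-20/9)·(0−5)) = ½·(0 + 8/9 + 100/9) = 6, so the ratio is 6/27 = 2/9.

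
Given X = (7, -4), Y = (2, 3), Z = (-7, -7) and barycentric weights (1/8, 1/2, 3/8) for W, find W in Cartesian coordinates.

(-3/4, -13/8)

W = (1/8)·X + (1/2)·Y + (3/8)·Z.
x-coordinate: (1/8)·7 + (1/2)·2 + (3/8)·(-7) = -3/4.
y-coordinate: (1/8)·(-4) + (1/2)·3 + (3/8)·(-7) = -13/8.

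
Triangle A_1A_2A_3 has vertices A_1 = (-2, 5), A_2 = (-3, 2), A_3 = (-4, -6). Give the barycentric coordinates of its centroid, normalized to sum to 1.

The centroid is the average of the vertices, so each weight is 1/3.

(1/3, 1/3, 1/3)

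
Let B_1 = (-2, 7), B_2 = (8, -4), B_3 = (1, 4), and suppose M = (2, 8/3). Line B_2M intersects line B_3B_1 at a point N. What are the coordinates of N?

Barycentric coordinates of M with respect to B_1B_2B_3: (4/9, 1/3, 2/9).
On side B_3B_1 the B_2-coordinate is zero; dropping M's B_2-weight 1/3 and renormalizing the remaining 2/9 : 4/9 gives weights 1/3, 2/3 on B_3, B_1.
N = (1/3)·(1, 4) + (2/3)·(-2, 7) = (-1, 6).

(-1, 6)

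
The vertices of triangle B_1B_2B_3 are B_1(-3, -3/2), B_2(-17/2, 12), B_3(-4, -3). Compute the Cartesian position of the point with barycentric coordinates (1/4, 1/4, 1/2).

(-39/8, 9/8)

M = (1/4)·B_1 + (1/4)·B_2 + (1/2)·B_3.
x-coordinate: (1/4)·(-3) + (1/4)·(-17/2) + (1/2)·(-4) = -39/8.
y-coordinate: (1/4)·(-3/2) + (1/4)·12 + (1/2)·(-3) = 9/8.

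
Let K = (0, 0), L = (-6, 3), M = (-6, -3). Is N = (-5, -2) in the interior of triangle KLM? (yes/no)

yes

Barycentric coordinates of N: (1/6, 1/12, 3/4).
The three coordinates are positive, positive, positive; a point is interior exactly when all three are positive.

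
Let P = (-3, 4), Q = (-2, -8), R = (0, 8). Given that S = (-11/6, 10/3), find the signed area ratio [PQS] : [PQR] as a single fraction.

[PQR] = ½·((-3)·(-8−8) + (-2)·(8−4) + 0·(4−(-8))) = ½·(48 − 8 + 0) = 20.
[PQS] = ½·((-3)·(-8−(10/3)) + (-2)·(10/3−4) + (-11/6)·(4−(-8))) = ½·(34 + 4/3 − 22) = 20/3, so the ratio is (20/3)/20 = 1/3.

1/3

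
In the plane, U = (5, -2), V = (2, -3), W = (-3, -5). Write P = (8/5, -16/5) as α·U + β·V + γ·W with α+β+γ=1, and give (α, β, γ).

(1/5, 3/5, 1/5)

Signed area of the reference triangle: [UVW] = ½·(5·(-3−(-5)) + 2·(-5−(-2)) + (-3)·(-2−(-3))) = ½·(10 − 6 − 3) = 1/2.
[PVW] = ½·((8/5)·(-3−(-5)) + 2·(-5−(-16/5)) + (-3)·(-16/5−(-3))) = ½·(16/5 − 18/5 + 3/5) = 1/10, so the U-coordinate is (1/10)/(1/2) = 1/5.
[UPW] = ½·(5·(-16/5−(-5)) + (8/5)·(-5−(-2)) + (-3)·(-2−(-16/5))) = ½·(9 − 24/5 − 18/5) = 3/10, so the V-coordinate is 3/5.
[UVP] = ½·(5·(-3−(-16/5)) + 2·(-16/5−(-2)) + (8/5)·(-2−(-3))) = ½·(1 − 12/5 + 8/5) = 1/10, so the W-coordinate is 1/5.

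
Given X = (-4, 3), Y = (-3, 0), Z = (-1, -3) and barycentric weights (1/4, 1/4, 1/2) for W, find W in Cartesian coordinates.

W = (1/4)·X + (1/4)·Y + (1/2)·Z.
x-coordinate: (1/4)·(-4) + (1/4)·(-3) + (1/2)·(-1) = -9/4.
y-coordinate: (1/4)·3 + (1/4)·0 + (1/2)·(-3) = -3/4.

(-9/4, -3/4)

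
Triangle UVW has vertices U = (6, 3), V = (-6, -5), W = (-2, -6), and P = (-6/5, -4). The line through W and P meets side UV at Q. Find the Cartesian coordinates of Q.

(0, -1)

Barycentric coordinates of P with respect to UVW: (1/5, 1/5, 3/5).
On side UV the W-coordinate is zero; dropping P's W-weight 3/5 and renormalizing the remaining 1/5 : 1/5 gives weights 1/2, 1/2 on U, V.
Q = (1/2)·(6, 3) + (1/2)·(-6, -5) = (0, -1).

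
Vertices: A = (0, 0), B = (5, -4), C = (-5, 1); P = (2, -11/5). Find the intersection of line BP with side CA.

(-5/2, 1/2)

Barycentric coordinates of P with respect to ABC: (1/5, 3/5, 1/5).
On side CA the B-coordinate is zero; dropping P's B-weight 3/5 and renormalizing the remaining 1/5 : 1/5 gives weights 1/2, 1/2 on C, A.
Q = (1/2)·(-5, 1) + (1/2)·(0, 0) = (-5/2, 1/2).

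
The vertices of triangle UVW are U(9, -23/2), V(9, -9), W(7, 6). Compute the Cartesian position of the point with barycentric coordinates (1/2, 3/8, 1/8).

(35/4, -67/8)

P = (1/2)·U + (3/8)·V + (1/8)·W.
x-coordinate: (1/2)·9 + (3/8)·9 + (1/8)·7 = 35/4.
y-coordinate: (1/2)·(-23/2) + (3/8)·(-9) + (1/8)·6 = -67/8.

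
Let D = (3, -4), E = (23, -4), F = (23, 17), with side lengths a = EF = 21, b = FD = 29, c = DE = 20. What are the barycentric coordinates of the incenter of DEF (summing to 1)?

The incenter has barycentric coordinates proportional to the opposite side lengths: (21 : 29 : 20).
Normalizing by 21+29+20 = 70 gives (3/10, 29/70, 2/7).

(3/10, 29/70, 2/7)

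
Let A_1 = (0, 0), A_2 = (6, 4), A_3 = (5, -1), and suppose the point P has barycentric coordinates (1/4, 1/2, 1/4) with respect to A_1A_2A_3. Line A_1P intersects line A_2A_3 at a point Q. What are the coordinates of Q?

(17/3, 7/3)

Line A_1P meets A_2A_3 where the A_1-coordinate vanishes; zeroing P's A_1-weight and renormalizing leaves A_2, A_3-weights 1/2 : 1/4 → (2/3, 1/3).
So Q = (2/3)·A_2 + (1/3)·A_3 = (17/3, 7/3).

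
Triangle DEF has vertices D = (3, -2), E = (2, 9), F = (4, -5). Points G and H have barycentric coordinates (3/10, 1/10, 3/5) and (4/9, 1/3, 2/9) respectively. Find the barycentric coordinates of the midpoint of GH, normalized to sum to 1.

(67/180, 13/60, 37/90)

Since both coordinate triples sum to 1, the midpoint's barycentrics are the componentwise average.
(3/10+4/9)/2 = 67/180; similarly 13/60 and 37/90.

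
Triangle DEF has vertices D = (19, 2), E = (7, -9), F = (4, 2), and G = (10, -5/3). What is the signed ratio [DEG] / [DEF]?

1/3

[DEF] = ½·(19·(-9−2) + 7·(2−2) + 4·(2−(-9))) = ½·(-209 + 0 + 44) = -165/2.
[DEG] = ½·(19·(-9−(-5/3)) + 7·(-5/3−2) + 10·(2−(-9))) = ½·(-418/3 − 77/3 + 110) = -55/2, so the ratio is (-55/2)/(-165/2) = 1/3.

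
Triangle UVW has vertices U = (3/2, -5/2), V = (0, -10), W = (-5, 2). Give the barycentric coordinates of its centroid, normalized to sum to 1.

(1/3, 1/3, 1/3)

The centroid is the average of the vertices, so each weight is 1/3.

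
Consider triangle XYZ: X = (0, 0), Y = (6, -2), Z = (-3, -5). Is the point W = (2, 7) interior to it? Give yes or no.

no

Barycentric coordinates of W: (31/12, -11/36, -23/18).
The three coordinates are positive, negative, negative; a point is interior exactly when all three are positive.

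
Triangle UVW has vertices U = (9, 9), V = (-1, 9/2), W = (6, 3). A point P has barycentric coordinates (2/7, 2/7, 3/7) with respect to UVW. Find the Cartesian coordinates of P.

P = (2/7)·U + (2/7)·V + (3/7)·W.
x-coordinate: (2/7)·9 + (2/7)·(-1) + (3/7)·6 = 34/7.
y-coordinate: (2/7)·9 + (2/7)·(9/2) + (3/7)·3 = 36/7.

(34/7, 36/7)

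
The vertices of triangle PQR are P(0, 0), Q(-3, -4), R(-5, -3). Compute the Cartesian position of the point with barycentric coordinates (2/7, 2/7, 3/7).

(-3, -17/7)

S = (2/7)·P + (2/7)·Q + (3/7)·R.
x-coordinate: (2/7)·0 + (2/7)·(-3) + (3/7)·(-5) = -3.
y-coordinate: (2/7)·0 + (2/7)·(-4) + (3/7)·(-3) = -17/7.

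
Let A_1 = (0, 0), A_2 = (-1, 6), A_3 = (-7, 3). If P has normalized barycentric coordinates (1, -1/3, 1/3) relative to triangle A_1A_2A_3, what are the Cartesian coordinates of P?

P = 1·A_1 + (-1/3)·A_2 + (1/3)·A_3.
x-coordinate: 1·0 + (-1/3)·(-1) + (1/3)·(-7) = -2.
y-coordinate: 1·0 + (-1/3)·6 + (1/3)·3 = -1.

(-2, -1)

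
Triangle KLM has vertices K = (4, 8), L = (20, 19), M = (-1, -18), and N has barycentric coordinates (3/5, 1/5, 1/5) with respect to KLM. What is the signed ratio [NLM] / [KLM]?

The signed ratio [NLM]/[KLM] equals the barycentric coordinate of N at vertex K, which is 3/5.

3/5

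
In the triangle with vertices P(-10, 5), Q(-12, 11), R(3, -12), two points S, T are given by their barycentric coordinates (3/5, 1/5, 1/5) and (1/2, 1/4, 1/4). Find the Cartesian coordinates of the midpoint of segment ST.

(-301/40, 101/40)

Barycentric coordinates of the midpoint are the average: (11/20, 9/40, 9/40).
Converting: (11/20)·P + (9/40)·Q + (9/40)·R = (-301/40, 101/40).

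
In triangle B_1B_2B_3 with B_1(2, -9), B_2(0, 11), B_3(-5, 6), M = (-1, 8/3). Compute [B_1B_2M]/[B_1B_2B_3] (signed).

1/3

[B_1B_2B_3] = ½·(2·(11−6) + 0·(6−(-9)) + (-5)·(-9−11)) = ½·(10 + 0 + 100) = 55.
[B_1B_2M] = ½·(2·(11−(8/3)) + 0·(8/3−(-9)) + (-1)·(-9−11)) = ½·(50/3 + 0 + 20) = 55/3, so the ratio is (55/3)/55 = 1/3.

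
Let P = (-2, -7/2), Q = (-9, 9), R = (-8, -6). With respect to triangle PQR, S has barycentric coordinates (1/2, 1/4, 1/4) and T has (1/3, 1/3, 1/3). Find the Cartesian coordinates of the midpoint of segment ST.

Barycentric coordinates of the midpoint are the average: (5/12, 7/24, 7/24).
Converting: (5/12)·P + (7/24)·Q + (7/24)·R = (-139/24, -7/12).

(-139/24, -7/12)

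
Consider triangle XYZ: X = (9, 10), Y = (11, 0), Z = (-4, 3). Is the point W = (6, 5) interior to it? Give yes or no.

yes

Barycentric coordinates of W: (5/12, 11/36, 5/18).
The three coordinates are positive, positive, positive; a point is interior exactly when all three are positive.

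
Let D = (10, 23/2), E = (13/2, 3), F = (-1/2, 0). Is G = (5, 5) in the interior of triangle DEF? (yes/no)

yes

Barycentric coordinates of G: (37/98, 43/196, 79/196).
The three coordinates are positive, positive, positive; a point is interior exactly when all three are positive.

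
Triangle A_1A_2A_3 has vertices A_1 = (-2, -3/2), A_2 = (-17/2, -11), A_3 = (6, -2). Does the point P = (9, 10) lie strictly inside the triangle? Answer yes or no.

no

Barycentric coordinates of P: (588/317, -390/317, 119/317).
The three coordinates are positive, negative, positive; a point is interior exactly when all three are positive.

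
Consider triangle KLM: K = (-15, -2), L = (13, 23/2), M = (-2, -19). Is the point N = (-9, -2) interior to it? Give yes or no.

Barycentric coordinates of N: (937/1303, 204/1303, 162/1303).
The three coordinates are positive, positive, positive; a point is interior exactly when all three are positive.

yes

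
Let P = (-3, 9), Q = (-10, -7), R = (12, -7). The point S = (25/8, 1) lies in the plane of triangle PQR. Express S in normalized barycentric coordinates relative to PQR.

Signed area of the reference triangle: [PQR] = ½·((-3)·(-7−(-7)) + (-10)·(-7−9) + 12·(9−(-7))) = ½·(0 + 160 + 192) = 176.
[SQR] = ½·((25/8)·(-7−(-7)) + (-10)·(-7−1) + 12·(1−(-7))) = ½·(0 + 80 + 96) = 88, so the P-coordinate is 88/176 = 1/2.
[PSR] = ½·((-3)·(1−(-7)) + (25/8)·(-7−9) + 12·(9−1)) = ½·(-24 − 50 + 96) = 11, so the Q-coordinate is 1/16.
[PQS] = ½·((-3)·(-7−1) + (-10)·(1−9) + (25/8)·(9−(-7))) = ½·(24 + 80 + 50) = 77, so the R-coordinate is 7/16.

(1/2, 1/16, 7/16)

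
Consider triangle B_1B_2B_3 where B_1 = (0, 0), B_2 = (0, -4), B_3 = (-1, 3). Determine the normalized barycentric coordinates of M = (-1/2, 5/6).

(1/3, 1/6, 1/2)

Signed area of the reference triangle: [B_1B_2B_3] = ½·(0·(-4−3) + 0·(3−0) + (-1)·(0−(-4))) = ½·(0 + 0 − 4) = -2.
[MB_2B_3] = ½·((-1/2)·(-4−3) + 0·(3−(5/6)) + (-1)·(5/6−(-4))) = ½·(7/2 + 0 − 29/6) = -2/3, so the B_1-coordinate is (-2/3)/(-2) = 1/3.
[B_1MB_3] = ½·(0·(5/6−3) + (-1/2)·(3−0) + (-1)·(0−(5/6))) = ½·(0 − 3/2 + 5/6) = -1/3, so the B_2-coordinate is 1/6.
[B_1B_2M] = ½·(0·(-4−(5/6)) + 0·(5/6−0) + (-1/2)·(0−(-4))) = ½·(0 + 0 − 2) = -1, so the B_3-coordinate is 1/2.
Check: 1/3 + 1/6 + 1/2 = 1.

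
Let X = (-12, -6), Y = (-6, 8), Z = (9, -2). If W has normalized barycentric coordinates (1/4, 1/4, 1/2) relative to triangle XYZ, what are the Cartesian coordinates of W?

(0, -1/2)

W = (1/4)·X + (1/4)·Y + (1/2)·Z.
x-coordinate: (1/4)·(-12) + (1/4)·(-6) + (1/2)·9 = 0.
y-coordinate: (1/4)·(-6) + (1/4)·8 + (1/2)·(-2) = -1/2.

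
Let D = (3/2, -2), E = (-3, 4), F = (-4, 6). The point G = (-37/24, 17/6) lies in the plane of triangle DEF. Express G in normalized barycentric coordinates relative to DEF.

Signed area of the reference triangle: [DEF] = ½·((3/2)·(4−6) + (-3)·(6−(-2)) + (-4)·(-2−4)) = ½·(-3 − 24 + 24) = -3/2.
[GEF] = ½·((-37/24)·(4−6) + (-3)·(6−(17/6)) + (-4)·(17/6−4)) = ½·(37/12 − 19/2 + 14/3) = -7/8, so the D-coordinate is (-7/8)/(-3/2) = 7/12.
[DGF] = ½·((3/2)·(17/6−6) + (-37/24)·(6−(-2)) + (-4)·(-2−(17/6))) = ½·(-19/4 − 37/3 + 58/3) = 9/8, so the E-coordinate is -3/4.
[DEG] = ½·((3/2)·(4−(17/6)) + (-3)·(17/6−(-2)) + (-37/24)·(-2−4)) = ½·(7/4 − 29/2 + 37/4) = -7/4, so the F-coordinate is 7/6.

(7/12, -3/4, 7/6)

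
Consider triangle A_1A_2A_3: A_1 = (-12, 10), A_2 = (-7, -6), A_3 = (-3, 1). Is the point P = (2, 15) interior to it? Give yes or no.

no

Barycentric coordinates of P: (7/33, -19/11, 83/33).
The three coordinates are positive, negative, positive; a point is interior exactly when all three are positive.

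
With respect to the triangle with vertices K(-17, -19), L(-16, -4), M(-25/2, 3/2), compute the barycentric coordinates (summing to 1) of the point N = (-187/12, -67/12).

(1/6, 2/3, 1/6)

Signed area of the reference triangle: [KLM] = ½·((-17)·(-4−(3/2)) + (-16)·(3/2−(-19)) + (-25/2)·(-19−(-4))) = ½·(187/2 − 328 + 375/2) = -47/2.
[NLM] = ½·((-187/12)·(-4−(3/2)) + (-16)·(3/2−(-67/12)) + (-25/2)·(-67/12−(-4))) = ½·(2057/24 − 340/3 + 475/24) = -47/12, so the K-coordinate is (-47/12)/(-47/2) = 1/6.
[KNM] = ½·((-17)·(-67/12−(3/2)) + (-187/12)·(3/2−(-19)) + (-25/2)·(-19−(-67/12))) = ½·(1445/12 − 7667/24 + 4025/24) = -47/3, so the L-coordinate is 2/3.
[KLN] = ½·((-17)·(-4−(-67/12)) + (-16)·(-67/12−(-19)) + (-187/12)·(-19−(-4))) = ½·(-323/12 − 644/3 + 935/4) = -47/12, so the M-coordinate is 1/6.
Check: 1/6 + 2/3 + 1/6 = 1.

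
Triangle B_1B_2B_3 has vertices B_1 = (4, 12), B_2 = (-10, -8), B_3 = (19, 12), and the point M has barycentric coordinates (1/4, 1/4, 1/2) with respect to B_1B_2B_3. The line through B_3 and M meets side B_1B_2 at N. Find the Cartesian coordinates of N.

Line B_3M meets B_1B_2 where the B_3-coordinate vanishes; zeroing M's B_3-weight and renormalizing leaves B_1, B_2-weights 1/4 : 1/4 → (1/2, 1/2).
So N = (1/2)·B_1 + (1/2)·B_2 = (-3, 2).

(-3, 2)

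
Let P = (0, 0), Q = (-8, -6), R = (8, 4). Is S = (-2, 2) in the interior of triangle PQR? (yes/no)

Barycentric coordinates of S: (17/4, -3/2, -7/4).
The three coordinates are positive, negative, negative; a point is interior exactly when all three are positive.

no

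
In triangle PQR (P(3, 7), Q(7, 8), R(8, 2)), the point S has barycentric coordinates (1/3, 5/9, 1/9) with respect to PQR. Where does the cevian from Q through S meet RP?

Line QS meets RP where the Q-coordinate vanishes; zeroing S's Q-weight and renormalizing leaves R, P-weights 1/9 : 1/3 → (1/4, 3/4).
So T = (1/4)·R + (3/4)·P = (17/4, 23/4).

(17/4, 23/4)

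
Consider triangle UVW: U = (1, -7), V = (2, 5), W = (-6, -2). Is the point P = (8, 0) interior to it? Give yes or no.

Barycentric coordinates of P: (82/89, 84/89, -77/89).
The three coordinates are positive, positive, negative; a point is interior exactly when all three are positive.

no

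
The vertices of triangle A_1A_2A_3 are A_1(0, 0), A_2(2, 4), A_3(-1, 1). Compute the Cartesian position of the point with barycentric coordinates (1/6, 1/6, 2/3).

P = (1/6)·A_1 + (1/6)·A_2 + (2/3)·A_3.
x-coordinate: (1/6)·0 + (1/6)·2 + (2/3)·(-1) = -1/3.
y-coordinate: (1/6)·0 + (1/6)·4 + (2/3)·1 = 4/3.

(-1/3, 4/3)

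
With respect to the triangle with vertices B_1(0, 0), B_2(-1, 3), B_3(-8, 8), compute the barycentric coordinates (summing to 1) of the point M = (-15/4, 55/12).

Signed area of the reference triangle: [B_1B_2B_3] = ½·(0·(3−8) + (-1)·(8−0) + (-8)·(0−3)) = ½·(0 − 8 + 24) = 8.
[MB_2B_3] = ½·((-15/4)·(3−8) + (-1)·(8−(55/12)) + (-8)·(55/12−3)) = ½·(75/4 − 41/12 − 38/3) = 4/3, so the B_1-coordinate is (4/3)/8 = 1/6.
[B_1MB_3] = ½·(0·(55/12−8) + (-15/4)·(8−0) + (-8)·(0−(55/12))) = ½·(0 − 30 + 110/3) = 10/3, so the B_2-coordinate is 5/12.
[B_1B_2M] = ½·(0·(3−(55/12)) + (-1)·(55/12−0) + (-15/4)·(0−3)) = ½·(0 − 55/12 + 45/4) = 10/3, so the B_3-coordinate is 5/12.

(1/6, 5/12, 5/12)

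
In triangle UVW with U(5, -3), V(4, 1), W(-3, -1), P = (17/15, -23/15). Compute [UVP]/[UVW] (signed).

[UVW] = ½·(5·(1−(-1)) + 4·(-1−(-3)) + (-3)·(-3−1)) = ½·(10 + 8 + 12) = 15.
[UVP] = ½·(5·(1−(-23/15)) + 4·(-23/15−(-3)) + (17/15)·(-3−1)) = ½·(38/3 + 88/15 − 68/15) = 7, so the ratio is 7/15 = 7/15.

7/15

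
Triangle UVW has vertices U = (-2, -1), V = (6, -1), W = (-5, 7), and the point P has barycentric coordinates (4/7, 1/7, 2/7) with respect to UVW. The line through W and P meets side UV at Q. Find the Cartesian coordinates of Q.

Line WP meets UV where the W-coordinate vanishes; zeroing P's W-weight and renormalizing leaves U, V-weights 4/7 : 1/7 → (4/5, 1/5).
So Q = (4/5)·U + (1/5)·V = (-2/5, -1).

(-2/5, -1)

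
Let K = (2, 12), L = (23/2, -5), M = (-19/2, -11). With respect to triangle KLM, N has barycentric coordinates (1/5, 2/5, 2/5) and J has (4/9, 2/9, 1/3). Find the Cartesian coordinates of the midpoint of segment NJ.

Barycentric coordinates of the midpoint are the average: (29/90, 14/45, 11/30).
Converting: (29/90)·K + (14/45)·L + (11/30)·M = (133/180, -31/18).

(133/180, -31/18)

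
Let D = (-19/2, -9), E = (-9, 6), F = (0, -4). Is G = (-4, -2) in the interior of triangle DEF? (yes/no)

Barycentric coordinates of G: (11/70, 39/140, 79/140).
The three coordinates are positive, positive, positive; a point is interior exactly when all three are positive.

yes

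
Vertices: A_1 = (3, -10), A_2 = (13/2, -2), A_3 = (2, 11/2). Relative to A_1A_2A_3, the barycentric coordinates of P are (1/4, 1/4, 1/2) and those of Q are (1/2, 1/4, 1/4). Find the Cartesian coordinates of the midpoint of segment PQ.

Barycentric coordinates of the midpoint are the average: (3/8, 1/4, 3/8).
Converting: (3/8)·A_1 + (1/4)·A_2 + (3/8)·A_3 = (7/2, -35/16).

(7/2, -35/16)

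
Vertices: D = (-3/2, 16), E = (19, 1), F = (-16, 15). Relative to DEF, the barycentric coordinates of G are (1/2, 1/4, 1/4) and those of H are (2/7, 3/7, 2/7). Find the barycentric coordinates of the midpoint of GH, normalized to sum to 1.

(11/28, 19/56, 15/56)

Since both coordinate triples sum to 1, the midpoint's barycentrics are the componentwise average.
(1/2+2/7)/2 = 11/28; similarly 19/56 and 15/56.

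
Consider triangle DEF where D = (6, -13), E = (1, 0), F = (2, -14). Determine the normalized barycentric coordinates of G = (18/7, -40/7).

Signed area of the reference triangle: [DEF] = ½·(6·(0−(-14)) + 1·(-14−(-13)) + 2·(-13−0)) = ½·(84 − 1 − 26) = 57/2.
[GEF] = ½·((18/7)·(0−(-14)) + 1·(-14−(-40/7)) + 2·(-40/7−0)) = ½·(36 − 58/7 − 80/7) = 57/7, so the D-coordinate is (57/7)/(57/2) = 2/7.
[DGF] = ½·(6·(-40/7−(-14)) + (18/7)·(-14−(-13)) + 2·(-13−(-40/7))) = ½·(348/7 − 18/7 − 102/7) = 114/7, so the E-coordinate is 4/7.
[DEG] = ½·(6·(0−(-40/7)) + 1·(-40/7−(-13)) + (18/7)·(-13−0)) = ½·(240/7 + 51/7 − 234/7) = 57/14, so the F-coordinate is 1/7.

(2/7, 4/7, 1/7)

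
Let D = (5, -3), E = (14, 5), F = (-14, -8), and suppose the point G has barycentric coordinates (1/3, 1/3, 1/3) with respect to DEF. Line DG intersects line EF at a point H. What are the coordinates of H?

Line DG meets EF where the D-coordinate vanishes; zeroing G's D-weight and renormalizing leaves E, F-weights 1/3 : 1/3 → (1/2, 1/2).
So H = (1/2)·E + (1/2)·F = (0, -3/2).

(0, -3/2)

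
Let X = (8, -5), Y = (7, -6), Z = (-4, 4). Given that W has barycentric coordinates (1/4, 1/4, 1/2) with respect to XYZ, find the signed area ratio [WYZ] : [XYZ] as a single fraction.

1/4

The signed ratio [WYZ]/[XYZ] equals the barycentric coordinate of W at vertex X, which is 1/4.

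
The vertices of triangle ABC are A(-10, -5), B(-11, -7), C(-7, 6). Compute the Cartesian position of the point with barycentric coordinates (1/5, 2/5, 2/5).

P = (1/5)·A + (2/5)·B + (2/5)·C.
x-coordinate: (1/5)·(-10) + (2/5)·(-11) + (2/5)·(-7) = -46/5.
y-coordinate: (1/5)·(-5) + (2/5)·(-7) + (2/5)·6 = -7/5.

(-46/5, -7/5)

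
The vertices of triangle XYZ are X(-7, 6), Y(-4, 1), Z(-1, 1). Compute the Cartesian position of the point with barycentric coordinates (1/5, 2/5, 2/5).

W = (1/5)·X + (2/5)·Y + (2/5)·Z.
x-coordinate: (1/5)·(-7) + (2/5)·(-4) + (2/5)·(-1) = -17/5.
y-coordinate: (1/5)·6 + (2/5)·1 + (2/5)·1 = 2.

(-17/5, 2)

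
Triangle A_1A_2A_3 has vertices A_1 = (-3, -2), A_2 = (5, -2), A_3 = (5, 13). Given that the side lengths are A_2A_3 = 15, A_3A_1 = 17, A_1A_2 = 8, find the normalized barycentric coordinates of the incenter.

(3/8, 17/40, 1/5)

The incenter has barycentric coordinates proportional to the opposite side lengths: (15 : 17 : 8).
Normalizing by 15+17+8 = 40 gives (3/8, 17/40, 1/5).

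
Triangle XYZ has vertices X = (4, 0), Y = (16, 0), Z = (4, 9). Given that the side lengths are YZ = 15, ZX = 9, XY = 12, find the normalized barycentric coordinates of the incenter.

(5/12, 1/4, 1/3)

The incenter has barycentric coordinates proportional to the opposite side lengths: (15 : 9 : 12).
Normalizing by 15+9+12 = 36 gives (5/12, 1/4, 1/3).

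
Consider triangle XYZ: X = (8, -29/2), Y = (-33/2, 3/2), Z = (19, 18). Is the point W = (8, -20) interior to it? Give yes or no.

Barycentric coordinates of W: (4670/3889, -242/3889, -539/3889).
The three coordinates are positive, negative, negative; a point is interior exactly when all three are positive.

no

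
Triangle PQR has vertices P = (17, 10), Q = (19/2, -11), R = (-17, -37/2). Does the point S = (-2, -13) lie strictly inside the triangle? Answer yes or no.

Barycentric coordinates of S: (133/2001, 962/2001, 302/667).
The three coordinates are positive, positive, positive; a point is interior exactly when all three are positive.

yes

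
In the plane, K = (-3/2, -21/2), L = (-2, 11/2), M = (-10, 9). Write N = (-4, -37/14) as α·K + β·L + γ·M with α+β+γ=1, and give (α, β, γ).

Signed area of the reference triangle: [KLM] = ½·((-3/2)·(11/2−9) + (-2)·(9−(-21/2)) + (-10)·(-21/2−(11/2))) = ½·(21/4 − 39 + 160) = 505/8.
[NLM] = ½·((-4)·(11/2−9) + (-2)·(9−(-37/14)) + (-10)·(-37/14−(11/2))) = ½·(14 − 163/7 + 570/7) = 505/14, so the K-coordinate is (505/14)/(505/8) = 4/7.
[KNM] = ½·((-3/2)·(-37/14−9) + (-4)·(9−(-21/2)) + (-10)·(-21/2−(-37/14))) = ½·(489/28 − 78 + 550/7) = 505/56, so the L-coordinate is 1/7.
[KLN] = ½·((-3/2)·(11/2−(-37/14)) + (-2)·(-37/14−(-21/2)) + (-4)·(-21/2−(11/2))) = ½·(-171/14 − 110/7 + 64) = 505/28, so the M-coordinate is 2/7.
Check: 4/7 + 1/7 + 2/7 = 1.

(4/7, 1/7, 2/7)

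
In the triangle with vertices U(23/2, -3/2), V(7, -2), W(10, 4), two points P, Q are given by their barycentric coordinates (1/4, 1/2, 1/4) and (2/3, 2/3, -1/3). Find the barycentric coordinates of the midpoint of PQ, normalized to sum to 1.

(11/24, 7/12, -1/24)

Since both coordinate triples sum to 1, the midpoint's barycentrics are the componentwise average.
(1/4+2/3)/2 = 11/24; similarly 7/12 and -1/24.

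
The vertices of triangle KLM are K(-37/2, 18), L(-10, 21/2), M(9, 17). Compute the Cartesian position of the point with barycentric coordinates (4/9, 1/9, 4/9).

(-16/3, 301/18)

N = (4/9)·K + (1/9)·L + (4/9)·M.
x-coordinate: (4/9)·(-37/2) + (1/9)·(-10) + (4/9)·9 = -16/3.
y-coordinate: (4/9)·18 + (1/9)·(21/2) + (4/9)·17 = 301/18.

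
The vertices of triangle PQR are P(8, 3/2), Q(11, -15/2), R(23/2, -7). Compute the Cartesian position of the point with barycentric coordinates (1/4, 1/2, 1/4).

(83/8, -41/8)

S = (1/4)·P + (1/2)·Q + (1/4)·R.
x-coordinate: (1/4)·8 + (1/2)·11 + (1/4)·(23/2) = 83/8.
y-coordinate: (1/4)·(3/2) + (1/2)·(-15/2) + (1/4)·(-7) = -41/8.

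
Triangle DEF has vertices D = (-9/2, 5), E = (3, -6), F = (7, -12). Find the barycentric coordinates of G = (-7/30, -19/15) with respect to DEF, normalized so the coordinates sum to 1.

Signed area of the reference triangle: [DEF] = ½·((-9/2)·(-6−(-12)) + 3·(-12−5) + 7·(5−(-6))) = ½·(-27 − 51 + 77) = -1/2.
[GEF] = ½·((-7/30)·(-6−(-12)) + 3·(-12−(-19/15)) + 7·(-19/15−(-6))) = ½·(-7/5 − 161/5 + 497/15) = -7/30, so the D-coordinate is (-7/30)/(-1/2) = 7/15.
[DGF] = ½·((-9/2)·(-19/15−(-12)) + (-7/30)·(-12−5) + 7·(5−(-19/15))) = ½·(-483/10 + 119/30 + 658/15) = -7/30, so the E-coordinate is 7/15.
[DEG] = ½·((-9/2)·(-6−(-19/15)) + 3·(-19/15−5) + (-7/30)·(5−(-6))) = ½·(213/10 − 94/5 − 77/30) = -1/30, so the F-coordinate is 1/15.
Check: 7/15 + 7/15 + 1/15 = 1.

(7/15, 7/15, 1/15)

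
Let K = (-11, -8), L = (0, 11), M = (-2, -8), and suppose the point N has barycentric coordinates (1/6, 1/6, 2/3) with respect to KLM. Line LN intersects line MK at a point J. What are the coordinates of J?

(-19/5, -8)

Line LN meets MK where the L-coordinate vanishes; zeroing N's L-weight and renormalizing leaves M, K-weights 2/3 : 1/6 → (4/5, 1/5).
So J = (4/5)·M + (1/5)·K = (-19/5, -8).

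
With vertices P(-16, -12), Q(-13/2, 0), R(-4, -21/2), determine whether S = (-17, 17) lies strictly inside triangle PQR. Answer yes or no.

Barycentric coordinates of S: (271/519, 466/173, -1150/519).
The three coordinates are positive, positive, negative; a point is interior exactly when all three are positive.

no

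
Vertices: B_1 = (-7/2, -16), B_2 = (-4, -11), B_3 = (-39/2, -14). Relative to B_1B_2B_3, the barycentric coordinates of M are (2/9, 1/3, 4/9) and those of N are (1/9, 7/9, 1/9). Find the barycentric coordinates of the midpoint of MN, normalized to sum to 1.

(1/6, 5/9, 5/18)

Since both coordinate triples sum to 1, the midpoint's barycentrics are the componentwise average.
(2/9+1/9)/2 = 1/6; similarly 5/9 and 5/18.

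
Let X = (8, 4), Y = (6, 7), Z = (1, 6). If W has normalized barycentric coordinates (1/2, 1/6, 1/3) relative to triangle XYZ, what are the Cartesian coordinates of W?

(16/3, 31/6)

W = (1/2)·X + (1/6)·Y + (1/3)·Z.
x-coordinate: (1/2)·8 + (1/6)·6 + (1/3)·1 = 16/3.
y-coordinate: (1/2)·4 + (1/6)·7 + (1/3)·6 = 31/6.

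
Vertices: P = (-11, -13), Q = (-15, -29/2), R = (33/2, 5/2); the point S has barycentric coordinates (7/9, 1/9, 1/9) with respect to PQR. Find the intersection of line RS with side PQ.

(-23/2, -211/16)

Line RS meets PQ where the R-coordinate vanishes; zeroing S's R-weight and renormalizing leaves P, Q-weights 7/9 : 1/9 → (7/8, 1/8).
So T = (7/8)·P + (1/8)·Q = (-23/2, -211/16).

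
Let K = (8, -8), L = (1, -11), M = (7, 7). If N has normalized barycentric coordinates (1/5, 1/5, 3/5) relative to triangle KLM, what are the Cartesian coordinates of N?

(6, 2/5)

N = (1/5)·K + (1/5)·L + (3/5)·M.
x-coordinate: (1/5)·8 + (1/5)·1 + (3/5)·7 = 6.
y-coordinate: (1/5)·(-8) + (1/5)·(-11) + (3/5)·7 = 2/5.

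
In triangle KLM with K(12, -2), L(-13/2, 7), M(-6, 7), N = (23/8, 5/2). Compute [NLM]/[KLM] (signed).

[KLM] = ½·(12·(7−7) + (-13/2)·(7−(-2)) + (-6)·(-2−7)) = ½·(0 − 117/2 + 54) = -9/4.
[NLM] = ½·((23/8)·(7−7) + (-13/2)·(7−(5/2)) + (-6)·(5/2−7)) = ½·(0 − 117/4 + 27) = -9/8, so the ratio is (-9/8)/(-9/4) = 1/2.

1/2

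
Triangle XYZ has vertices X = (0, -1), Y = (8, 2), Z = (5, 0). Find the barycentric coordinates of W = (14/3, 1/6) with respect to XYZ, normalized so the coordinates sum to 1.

Signed area of the reference triangle: [XYZ] = ½·(0·(2−0) + 8·(0−(-1)) + 5·(-1−2)) = ½·(0 + 8 − 15) = -7/2.
[WYZ] = ½·((14/3)·(2−0) + 8·(0−(1/6)) + 5·(1/6−2)) = ½·(28/3 − 4/3 − 55/6) = -7/12, so the X-coordinate is (-7/12)/(-7/2) = 1/6.
[XWZ] = ½·(0·(1/6−0) + (14/3)·(0−(-1)) + 5·(-1−(1/6))) = ½·(0 + 14/3 − 35/6) = -7/12, so the Y-coordinate is 1/6.
[XYW] = ½·(0·(2−(1/6)) + 8·(1/6−(-1)) + (14/3)·(-1−2)) = ½·(0 + 28/3 − 14) = -7/3, so the Z-coordinate is 2/3.

(1/6, 1/6, 2/3)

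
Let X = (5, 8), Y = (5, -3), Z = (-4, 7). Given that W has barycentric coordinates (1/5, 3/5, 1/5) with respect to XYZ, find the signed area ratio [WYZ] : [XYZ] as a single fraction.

1/5

The signed ratio [WYZ]/[XYZ] equals the barycentric coordinate of W at vertex X, which is 1/5.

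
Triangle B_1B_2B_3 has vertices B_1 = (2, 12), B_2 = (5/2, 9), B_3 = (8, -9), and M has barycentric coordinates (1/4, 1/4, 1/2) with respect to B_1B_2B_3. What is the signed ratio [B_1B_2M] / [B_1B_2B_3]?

1/2

The signed ratio [B_1B_2M]/[B_1B_2B_3] equals the barycentric coordinate of M at vertex B_3, which is 1/2.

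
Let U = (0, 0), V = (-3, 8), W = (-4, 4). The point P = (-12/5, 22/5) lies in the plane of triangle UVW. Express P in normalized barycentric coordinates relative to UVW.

(3/10, 2/5, 3/10)

Signed area of the reference triangle: [UVW] = ½·(0·(8−4) + (-3)·(4−0) + (-4)·(0−8)) = ½·(0 − 12 + 32) = 10.
[PVW] = ½·((-12/5)·(8−4) + (-3)·(4−(22/5)) + (-4)·(22/5−8)) = ½·(-48/5 + 6/5 + 72/5) = 3, so the U-coordinate is 3/10 = 3/10.
[UPW] = ½·(0·(22/5−4) + (-12/5)·(4−0) + (-4)·(0−(22/5))) = ½·(0 − 48/5 + 88/5) = 4, so the V-coordinate is 2/5.
[UVP] = ½·(0·(8−(22/5)) + (-3)·(22/5−0) + (-12/5)·(0−8)) = ½·(0 − 66/5 + 96/5) = 3, so the W-coordinate is 3/10.
Check: 3/10 + 2/5 + 3/10 = 1.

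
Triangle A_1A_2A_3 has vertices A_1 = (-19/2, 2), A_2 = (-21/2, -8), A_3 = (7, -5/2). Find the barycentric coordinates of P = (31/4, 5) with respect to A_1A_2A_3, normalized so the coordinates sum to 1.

(3/4, -3/4, 1)

Signed area of the reference triangle: [A_1A_2A_3] = ½·((-19/2)·(-8−(-5/2)) + (-21/2)·(-5/2−2) + 7·(2−(-8))) = ½·(209/4 + 189/4 + 70) = 339/4.
[PA_2A_3] = ½·((31/4)·(-8−(-5/2)) + (-21/2)·(-5/2−5) + 7·(5−(-8))) = ½·(-341/8 + 315/4 + 91) = 1017/16, so the A_1-coordinate is (1017/16)/(339/4) = 3/4.
[A_1PA_3] = ½·((-19/2)·(5−(-5/2)) + (31/4)·(-5/2−2) + 7·(2−5)) = ½·(-285/4 − 279/8 − 21) = -1017/16, so the A_2-coordinate is -3/4.
[A_1A_2P] = ½·((-19/2)·(-8−5) + (-21/2)·(5−2) + (31/4)·(2−(-8))) = ½·(247/2 − 63/2 + 155/2) = 339/4, so the A_3-coordinate is 1.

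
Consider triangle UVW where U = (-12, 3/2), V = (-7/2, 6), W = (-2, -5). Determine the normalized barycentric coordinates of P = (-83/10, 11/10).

Signed area of the reference triangle: [UVW] = ½·((-12)·(6−(-5)) + (-7/2)·(-5−(3/2)) + (-2)·(3/2−6)) = ½·(-132 + 91/4 + 9) = -401/8.
[PVW] = ½·((-83/10)·(6−(-5)) + (-7/2)·(-5−(11/10)) + (-2)·(11/10−6)) = ½·(-913/10 + 427/20 + 49/5) = -1203/40, so the U-coordinate is (-1203/40)/(-401/8) = 3/5.
[UPW] = ½·((-12)·(11/10−(-5)) + (-83/10)·(-5−(3/2)) + (-2)·(3/2−(11/10))) = ½·(-366/5 + 1079/20 − 4/5) = -401/40, so the V-coordinate is 1/5.
[UVP] = ½·((-12)·(6−(11/10)) + (-7/2)·(11/10−(3/2)) + (-83/10)·(3/2−6)) = ½·(-294/5 + 7/5 + 747/20) = -401/40, so the W-coordinate is 1/5.
Check: 3/5 + 1/5 + 1/5 = 1.

(3/5, 1/5, 1/5)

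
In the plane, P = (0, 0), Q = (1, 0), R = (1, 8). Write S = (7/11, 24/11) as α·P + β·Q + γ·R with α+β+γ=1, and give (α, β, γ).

(4/11, 4/11, 3/11)

Signed area of the reference triangle: [PQR] = ½·(0·(0−8) + 1·(8−0) + 1·(0−0)) = ½·(0 + 8 + 0) = 4.
[SQR] = ½·((7/11)·(0−8) + 1·(8−(24/11)) + 1·(24/11−0)) = ½·(-56/11 + 64/11 + 24/11) = 16/11, so the P-coordinate is (16/11)/4 = 4/11.
[PSR] = ½·(0·(24/11−8) + (7/11)·(8−0) + 1·(0−(24/11))) = ½·(0 + 56/11 − 24/11) = 16/11, so the Q-coordinate is 4/11.
[PQS] = ½·(0·(0−(24/11)) + 1·(24/11−0) + (7/11)·(0−0)) = ½·(0 + 24/11 + 0) = 12/11, so the R-coordinate is 3/11.
Check: 4/11 + 4/11 + 3/11 = 1.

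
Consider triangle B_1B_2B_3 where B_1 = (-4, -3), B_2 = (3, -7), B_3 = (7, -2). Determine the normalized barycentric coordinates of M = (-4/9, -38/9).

Signed area of the reference triangle: [B_1B_2B_3] = ½·((-4)·(-7−(-2)) + 3·(-2−(-3)) + 7·(-3−(-7))) = ½·(20 + 3 + 28) = 51/2.
[MB_2B_3] = ½·((-4/9)·(-7−(-2)) + 3·(-2−(-38/9)) + 7·(-38/9−(-7))) = ½·(20/9 + 20/3 + 175/9) = 85/6, so the B_1-coordinate is (85/6)/(51/2) = 5/9.
[B_1MB_3] = ½·((-4)·(-38/9−(-2)) + (-4/9)·(-2−(-3)) + 7·(-3−(-38/9))) = ½·(80/9 − 4/9 + 77/9) = 17/2, so the B_2-coordinate is 1/3.
[B_1B_2M] = ½·((-4)·(-7−(-38/9)) + 3·(-38/9−(-3)) + (-4/9)·(-3−(-7))) = ½·(100/9 − 11/3 − 16/9) = 17/6, so the B_3-coordinate is 1/9.

(5/9, 1/3, 1/9)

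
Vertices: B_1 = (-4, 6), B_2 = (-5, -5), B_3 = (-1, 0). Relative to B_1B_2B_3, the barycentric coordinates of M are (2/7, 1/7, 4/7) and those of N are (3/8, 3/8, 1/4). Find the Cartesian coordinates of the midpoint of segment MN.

(-339/112, 11/16)

Barycentric coordinates of the midpoint are the average: (37/112, 29/112, 23/56).
Converting: (37/112)·B_1 + (29/112)·B_2 + (23/56)·B_3 = (-339/112, 11/16).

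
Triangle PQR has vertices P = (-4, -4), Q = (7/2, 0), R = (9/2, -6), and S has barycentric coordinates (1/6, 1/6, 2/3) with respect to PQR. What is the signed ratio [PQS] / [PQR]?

The signed ratio [PQS]/[PQR] equals the barycentric coordinate of S at vertex R, which is 2/3.

2/3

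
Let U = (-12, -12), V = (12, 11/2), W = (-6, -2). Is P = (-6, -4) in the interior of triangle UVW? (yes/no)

yes

Barycentric coordinates of P: (4/15, 4/45, 29/45).
The three coordinates are positive, positive, positive; a point is interior exactly when all three are positive.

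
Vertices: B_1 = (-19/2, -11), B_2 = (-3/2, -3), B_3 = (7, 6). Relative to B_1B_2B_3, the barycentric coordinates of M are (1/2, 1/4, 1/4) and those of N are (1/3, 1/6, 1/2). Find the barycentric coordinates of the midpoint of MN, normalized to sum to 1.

(5/12, 5/24, 3/8)

Since both coordinate triples sum to 1, the midpoint's barycentrics are the componentwise average.
(1/2+1/3)/2 = 5/12; similarly 5/24 and 3/8.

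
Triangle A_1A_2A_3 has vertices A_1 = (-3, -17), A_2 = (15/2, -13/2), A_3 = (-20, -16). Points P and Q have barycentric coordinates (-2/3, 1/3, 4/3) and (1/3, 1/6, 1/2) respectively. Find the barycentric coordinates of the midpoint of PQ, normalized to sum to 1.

(-1/6, 1/4, 11/12)

Since both coordinate triples sum to 1, the midpoint's barycentrics are the componentwise average.
(-2/3+1/3)/2 = -1/6; similarly 1/4 and 11/12.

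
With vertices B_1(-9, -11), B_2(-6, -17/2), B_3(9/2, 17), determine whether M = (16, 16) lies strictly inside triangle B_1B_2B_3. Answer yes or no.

no

Barycentric coordinates of M: (-405/67, 1342/201, 74/201).
The three coordinates are negative, positive, positive; a point is interior exactly when all three are positive.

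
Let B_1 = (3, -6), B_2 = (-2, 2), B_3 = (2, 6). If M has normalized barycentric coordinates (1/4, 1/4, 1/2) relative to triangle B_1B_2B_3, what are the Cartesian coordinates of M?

(5/4, 2)

M = (1/4)·B_1 + (1/4)·B_2 + (1/2)·B_3.
x-coordinate: (1/4)·3 + (1/4)·(-2) + (1/2)·2 = 5/4.
y-coordinate: (1/4)·(-6) + (1/4)·2 + (1/2)·6 = 2.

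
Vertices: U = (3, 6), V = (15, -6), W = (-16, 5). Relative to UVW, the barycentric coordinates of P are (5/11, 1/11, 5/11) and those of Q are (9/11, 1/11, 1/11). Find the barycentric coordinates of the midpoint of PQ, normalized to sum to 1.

Since both coordinate triples sum to 1, the midpoint's barycentrics are the componentwise average.
(5/11+9/11)/2 = 7/11; similarly 1/11 and 3/11.

(7/11, 1/11, 3/11)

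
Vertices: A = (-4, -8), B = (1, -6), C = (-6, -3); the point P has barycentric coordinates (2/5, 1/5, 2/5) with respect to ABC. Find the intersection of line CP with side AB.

(-7/3, -22/3)

Line CP meets AB where the C-coordinate vanishes; zeroing P's C-weight and renormalizing leaves A, B-weights 2/5 : 1/5 → (2/3, 1/3).
So Q = (2/3)·A + (1/3)·B = (-7/3, -22/3).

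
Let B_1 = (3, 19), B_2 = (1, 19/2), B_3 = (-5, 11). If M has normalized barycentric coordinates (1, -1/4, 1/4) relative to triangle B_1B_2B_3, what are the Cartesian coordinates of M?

M = 1·B_1 + (-1/4)·B_2 + (1/4)·B_3.
x-coordinate: 1·3 + (-1/4)·1 + (1/4)·(-5) = 3/2.
y-coordinate: 1·19 + (-1/4)·(19/2) + (1/4)·11 = 155/8.

(3/2, 155/8)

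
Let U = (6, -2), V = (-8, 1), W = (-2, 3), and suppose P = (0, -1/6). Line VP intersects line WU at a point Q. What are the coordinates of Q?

(4, -3/4)

Barycentric coordinates of P with respect to UVW: (1/2, 1/3, 1/6).
On side WU the V-coordinate is zero; dropping P's V-weight 1/3 and renormalizing the remaining 1/6 : 1/2 gives weights 1/4, 3/4 on W, U.
Q = (1/4)·(-2, 3) + (3/4)·(6, -2) = (4, -3/4).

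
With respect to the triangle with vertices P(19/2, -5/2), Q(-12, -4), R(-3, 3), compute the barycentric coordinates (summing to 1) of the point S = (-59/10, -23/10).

Signed area of the reference triangle: [PQR] = ½·((19/2)·(-4−3) + (-12)·(3−(-5/2)) + (-3)·(-5/2−(-4))) = ½·(-133/2 − 66 − 9/2) = -137/2.
[SQR] = ½·((-59/10)·(-4−3) + (-12)·(3−(-23/10)) + (-3)·(-23/10−(-4))) = ½·(413/10 − 318/5 − 51/10) = -137/10, so the P-coordinate is (-137/10)/(-137/2) = 1/5.
[PSR] = ½·((19/2)·(-23/10−3) + (-59/10)·(3−(-5/2)) + (-3)·(-5/2−(-23/10))) = ½·(-1007/20 − 649/20 + 3/5) = -411/10, so the Q-coordinate is 3/5.
[PQS] = ½·((19/2)·(-4−(-23/10)) + (-12)·(-23/10−(-5/2)) + (-59/10)·(-5/2−(-4))) = ½·(-323/20 − 12/5 − 177/20) = -137/10, so the R-coordinate is 1/5.
Check: 1/5 + 3/5 + 1/5 = 1.

(1/5, 3/5, 1/5)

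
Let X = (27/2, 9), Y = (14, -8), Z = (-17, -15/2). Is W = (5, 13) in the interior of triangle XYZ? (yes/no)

Barycentric coordinates of W: (2586/2107, -1049/2107, 570/2107).
The three coordinates are positive, negative, positive; a point is interior exactly when all three are positive.

no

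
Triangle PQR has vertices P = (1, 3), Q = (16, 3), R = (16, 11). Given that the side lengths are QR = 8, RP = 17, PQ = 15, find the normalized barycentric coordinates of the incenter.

The incenter has barycentric coordinates proportional to the opposite side lengths: (8 : 17 : 15).
Normalizing by 8+17+15 = 40 gives (1/5, 17/40, 3/8).

(1/5, 17/40, 3/8)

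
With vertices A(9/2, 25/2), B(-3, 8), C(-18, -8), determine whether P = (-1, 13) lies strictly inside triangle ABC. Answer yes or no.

no

Barycentric coordinates of P: (-86/105, 248/105, -19/35).
The three coordinates are negative, positive, negative; a point is interior exactly when all three are positive.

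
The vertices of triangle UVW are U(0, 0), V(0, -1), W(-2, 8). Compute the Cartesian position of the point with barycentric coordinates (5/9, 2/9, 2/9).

(-4/9, 14/9)

P = (5/9)·U + (2/9)·V + (2/9)·W.
x-coordinate: (5/9)·0 + (2/9)·0 + (2/9)·(-2) = -4/9.
y-coordinate: (5/9)·0 + (2/9)·(-1) + (2/9)·8 = 14/9.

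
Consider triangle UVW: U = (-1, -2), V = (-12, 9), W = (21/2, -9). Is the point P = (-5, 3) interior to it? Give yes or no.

yes

Barycentric coordinates of P: (2/11, 59/99, 2/9).
The three coordinates are positive, positive, positive; a point is interior exactly when all three are positive.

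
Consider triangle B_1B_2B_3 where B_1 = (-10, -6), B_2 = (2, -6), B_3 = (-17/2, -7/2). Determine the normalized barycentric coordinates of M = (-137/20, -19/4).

Signed area of the reference triangle: [B_1B_2B_3] = ½·((-10)·(-6−(-7/2)) + 2·(-7/2−(-6)) + (-17/2)·(-6−(-6))) = ½·(25 + 5 + 0) = 15.
[MB_2B_3] = ½·((-137/20)·(-6−(-7/2)) + 2·(-7/2−(-19/4)) + (-17/2)·(-19/4−(-6))) = ½·(137/8 + 5/2 − 85/8) = 9/2, so the B_1-coordinate is (9/2)/15 = 3/10.
[B_1MB_3] = ½·((-10)·(-19/4−(-7/2)) + (-137/20)·(-7/2−(-6)) + (-17/2)·(-6−(-19/4))) = ½·(25/2 − 137/8 + 85/8) = 3, so the B_2-coordinate is 1/5.
[B_1B_2M] = ½·((-10)·(-6−(-19/4)) + 2·(-19/4−(-6)) + (-137/20)·(-6−(-6))) = ½·(25/2 + 5/2 + 0) = 15/2, so the B_3-coordinate is 1/2.
Check: 3/10 + 1/5 + 1/2 = 1.

(3/10, 1/5, 1/2)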